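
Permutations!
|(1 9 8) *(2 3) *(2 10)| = |(1 9 8)(2 3 10)| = 3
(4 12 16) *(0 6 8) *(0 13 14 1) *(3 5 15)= (0 6 8 13 14 1)(3 5 15)(4 12 16)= [6, 0, 2, 5, 12, 15, 8, 7, 13, 9, 10, 11, 16, 14, 1, 3, 4]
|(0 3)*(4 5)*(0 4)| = 4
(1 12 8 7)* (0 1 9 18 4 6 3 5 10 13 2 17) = [1, 12, 17, 5, 6, 10, 3, 9, 7, 18, 13, 11, 8, 2, 14, 15, 16, 0, 4] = (0 1 12 8 7 9 18 4 6 3 5 10 13 2 17)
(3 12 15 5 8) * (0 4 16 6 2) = (0 4 16 6 2)(3 12 15 5 8) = [4, 1, 0, 12, 16, 8, 2, 7, 3, 9, 10, 11, 15, 13, 14, 5, 6]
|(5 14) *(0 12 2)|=|(0 12 2)(5 14)|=6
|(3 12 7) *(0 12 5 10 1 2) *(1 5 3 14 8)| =14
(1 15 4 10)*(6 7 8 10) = [0, 15, 2, 3, 6, 5, 7, 8, 10, 9, 1, 11, 12, 13, 14, 4] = (1 15 4 6 7 8 10)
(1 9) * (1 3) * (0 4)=(0 4)(1 9 3)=[4, 9, 2, 1, 0, 5, 6, 7, 8, 3]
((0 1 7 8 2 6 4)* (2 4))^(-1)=((0 1 7 8 4)(2 6))^(-1)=(0 4 8 7 1)(2 6)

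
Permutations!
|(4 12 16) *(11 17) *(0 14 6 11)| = |(0 14 6 11 17)(4 12 16)| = 15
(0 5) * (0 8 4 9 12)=[5, 1, 2, 3, 9, 8, 6, 7, 4, 12, 10, 11, 0]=(0 5 8 4 9 12)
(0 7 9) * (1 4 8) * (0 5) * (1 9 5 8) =(0 7 5)(1 4)(8 9) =[7, 4, 2, 3, 1, 0, 6, 5, 9, 8]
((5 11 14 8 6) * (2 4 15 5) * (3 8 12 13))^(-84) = ((2 4 15 5 11 14 12 13 3 8 6))^(-84) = (2 11 3 4 14 8 15 12 6 5 13)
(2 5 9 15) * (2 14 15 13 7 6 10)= (2 5 9 13 7 6 10)(14 15)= [0, 1, 5, 3, 4, 9, 10, 6, 8, 13, 2, 11, 12, 7, 15, 14]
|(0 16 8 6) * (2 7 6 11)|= 7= |(0 16 8 11 2 7 6)|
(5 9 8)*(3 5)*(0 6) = [6, 1, 2, 5, 4, 9, 0, 7, 3, 8] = (0 6)(3 5 9 8)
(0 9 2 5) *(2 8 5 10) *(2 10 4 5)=(10)(0 9 8 2 4 5)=[9, 1, 4, 3, 5, 0, 6, 7, 2, 8, 10]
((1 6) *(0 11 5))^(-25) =(0 5 11)(1 6)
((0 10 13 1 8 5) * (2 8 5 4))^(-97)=(0 1 10 5 13)(2 4 8)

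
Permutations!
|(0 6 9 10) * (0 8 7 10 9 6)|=3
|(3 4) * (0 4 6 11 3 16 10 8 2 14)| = |(0 4 16 10 8 2 14)(3 6 11)| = 21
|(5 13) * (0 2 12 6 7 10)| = |(0 2 12 6 7 10)(5 13)| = 6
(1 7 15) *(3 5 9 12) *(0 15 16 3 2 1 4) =(0 15 4)(1 7 16 3 5 9 12 2) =[15, 7, 1, 5, 0, 9, 6, 16, 8, 12, 10, 11, 2, 13, 14, 4, 3]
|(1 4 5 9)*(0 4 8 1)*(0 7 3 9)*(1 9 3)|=12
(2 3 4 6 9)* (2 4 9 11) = (2 3 9 4 6 11) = [0, 1, 3, 9, 6, 5, 11, 7, 8, 4, 10, 2]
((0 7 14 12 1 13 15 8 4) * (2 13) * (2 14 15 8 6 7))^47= (0 13 4 2 8)(1 12 14)(6 15 7)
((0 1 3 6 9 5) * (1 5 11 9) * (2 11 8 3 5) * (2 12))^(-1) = (0 5 1 6 3 8 9 11 2 12)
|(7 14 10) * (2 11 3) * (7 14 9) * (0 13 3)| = 10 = |(0 13 3 2 11)(7 9)(10 14)|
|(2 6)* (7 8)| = 2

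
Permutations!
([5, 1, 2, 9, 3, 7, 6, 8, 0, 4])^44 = [0, 1, 2, 4, 9, 5, 6, 7, 8, 3]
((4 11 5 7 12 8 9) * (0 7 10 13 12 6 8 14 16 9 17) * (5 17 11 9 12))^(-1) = (0 17 11 8 6 7)(4 9)(5 13 10)(12 16 14) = ((0 7 6 8 11 17)(4 9)(5 10 13)(12 14 16))^(-1)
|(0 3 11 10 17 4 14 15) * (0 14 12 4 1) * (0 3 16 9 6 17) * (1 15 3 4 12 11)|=12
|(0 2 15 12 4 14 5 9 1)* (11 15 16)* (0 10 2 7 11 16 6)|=13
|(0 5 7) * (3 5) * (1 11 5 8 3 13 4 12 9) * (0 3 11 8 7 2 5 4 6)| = 6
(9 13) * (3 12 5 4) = (3 12 5 4)(9 13) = [0, 1, 2, 12, 3, 4, 6, 7, 8, 13, 10, 11, 5, 9]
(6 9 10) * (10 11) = [0, 1, 2, 3, 4, 5, 9, 7, 8, 11, 6, 10] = (6 9 11 10)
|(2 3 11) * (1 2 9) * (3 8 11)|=5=|(1 2 8 11 9)|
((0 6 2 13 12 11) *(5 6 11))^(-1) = ((0 11)(2 13 12 5 6))^(-1) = (0 11)(2 6 5 12 13)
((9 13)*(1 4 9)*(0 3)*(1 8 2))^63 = ((0 3)(1 4 9 13 8 2))^63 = (0 3)(1 13)(2 9)(4 8)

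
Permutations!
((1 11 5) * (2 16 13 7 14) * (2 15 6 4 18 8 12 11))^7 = (1 6)(2 4)(5 15)(7 12)(8 13)(11 14)(16 18)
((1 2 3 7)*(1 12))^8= ((1 2 3 7 12))^8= (1 7 2 12 3)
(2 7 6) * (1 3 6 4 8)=(1 3 6 2 7 4 8)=[0, 3, 7, 6, 8, 5, 2, 4, 1]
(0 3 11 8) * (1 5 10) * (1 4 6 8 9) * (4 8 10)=(0 3 11 9 1 5 4 6 10 8)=[3, 5, 2, 11, 6, 4, 10, 7, 0, 1, 8, 9]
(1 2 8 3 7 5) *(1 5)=(1 2 8 3 7)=[0, 2, 8, 7, 4, 5, 6, 1, 3]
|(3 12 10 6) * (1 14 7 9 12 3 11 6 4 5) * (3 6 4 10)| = 10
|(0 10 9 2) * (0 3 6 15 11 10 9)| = |(0 9 2 3 6 15 11 10)| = 8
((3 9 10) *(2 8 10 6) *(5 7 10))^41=(2 8 5 7 10 3 9 6)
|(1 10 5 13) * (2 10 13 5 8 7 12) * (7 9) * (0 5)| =6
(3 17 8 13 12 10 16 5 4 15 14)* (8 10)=(3 17 10 16 5 4 15 14)(8 13 12)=[0, 1, 2, 17, 15, 4, 6, 7, 13, 9, 16, 11, 8, 12, 3, 14, 5, 10]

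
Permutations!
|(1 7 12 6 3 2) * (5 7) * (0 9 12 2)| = 20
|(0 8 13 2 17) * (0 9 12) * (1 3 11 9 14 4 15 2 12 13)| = |(0 8 1 3 11 9 13 12)(2 17 14 4 15)| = 40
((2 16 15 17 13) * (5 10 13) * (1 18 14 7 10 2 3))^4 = ((1 18 14 7 10 13 3)(2 16 15 17 5))^4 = (1 10 18 13 14 3 7)(2 5 17 15 16)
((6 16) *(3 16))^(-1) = (3 6 16)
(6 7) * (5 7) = (5 7 6) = [0, 1, 2, 3, 4, 7, 5, 6]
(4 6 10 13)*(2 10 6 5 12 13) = (2 10)(4 5 12 13) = [0, 1, 10, 3, 5, 12, 6, 7, 8, 9, 2, 11, 13, 4]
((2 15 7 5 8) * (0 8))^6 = ((0 8 2 15 7 5))^6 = (15)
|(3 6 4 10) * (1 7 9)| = 12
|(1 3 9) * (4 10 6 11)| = 12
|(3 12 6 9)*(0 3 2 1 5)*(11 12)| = 9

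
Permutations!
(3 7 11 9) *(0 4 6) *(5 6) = (0 4 5 6)(3 7 11 9) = [4, 1, 2, 7, 5, 6, 0, 11, 8, 3, 10, 9]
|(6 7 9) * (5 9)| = |(5 9 6 7)| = 4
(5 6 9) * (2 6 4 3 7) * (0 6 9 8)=(0 6 8)(2 9 5 4 3 7)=[6, 1, 9, 7, 3, 4, 8, 2, 0, 5]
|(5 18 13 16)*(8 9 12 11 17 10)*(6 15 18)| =6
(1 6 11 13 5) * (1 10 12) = [0, 6, 2, 3, 4, 10, 11, 7, 8, 9, 12, 13, 1, 5] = (1 6 11 13 5 10 12)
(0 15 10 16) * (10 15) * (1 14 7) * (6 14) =(0 10 16)(1 6 14 7) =[10, 6, 2, 3, 4, 5, 14, 1, 8, 9, 16, 11, 12, 13, 7, 15, 0]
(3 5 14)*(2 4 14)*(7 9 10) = (2 4 14 3 5)(7 9 10) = [0, 1, 4, 5, 14, 2, 6, 9, 8, 10, 7, 11, 12, 13, 3]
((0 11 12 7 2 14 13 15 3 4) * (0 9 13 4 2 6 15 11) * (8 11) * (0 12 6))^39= ((0 12 7)(2 14 4 9 13 8 11 6 15 3))^39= (2 3 15 6 11 8 13 9 4 14)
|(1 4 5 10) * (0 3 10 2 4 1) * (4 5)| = 6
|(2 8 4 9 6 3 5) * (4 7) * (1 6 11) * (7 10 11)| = 24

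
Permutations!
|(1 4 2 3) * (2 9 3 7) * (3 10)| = 10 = |(1 4 9 10 3)(2 7)|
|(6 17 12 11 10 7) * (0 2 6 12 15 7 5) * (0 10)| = |(0 2 6 17 15 7 12 11)(5 10)| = 8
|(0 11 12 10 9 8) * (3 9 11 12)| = 7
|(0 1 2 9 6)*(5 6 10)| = |(0 1 2 9 10 5 6)| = 7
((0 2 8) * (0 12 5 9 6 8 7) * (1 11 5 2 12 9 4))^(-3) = ((0 12 2 7)(1 11 5 4)(6 8 9))^(-3) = (0 12 2 7)(1 11 5 4)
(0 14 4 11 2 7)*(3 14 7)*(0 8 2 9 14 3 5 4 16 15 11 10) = (0 7 8 2 5 4 10)(9 14 16 15 11) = [7, 1, 5, 3, 10, 4, 6, 8, 2, 14, 0, 9, 12, 13, 16, 11, 15]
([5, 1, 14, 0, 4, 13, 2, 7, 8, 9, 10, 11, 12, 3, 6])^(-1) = (0 3 13 5)(2 6 14)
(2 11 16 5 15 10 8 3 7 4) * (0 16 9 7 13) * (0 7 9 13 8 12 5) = (0 16)(2 11 13 7 4)(3 8)(5 15 10 12) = [16, 1, 11, 8, 2, 15, 6, 4, 3, 9, 12, 13, 5, 7, 14, 10, 0]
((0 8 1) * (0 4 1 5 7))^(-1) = (0 7 5 8)(1 4) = ((0 8 5 7)(1 4))^(-1)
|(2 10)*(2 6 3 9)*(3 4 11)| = 7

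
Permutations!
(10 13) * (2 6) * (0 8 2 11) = (0 8 2 6 11)(10 13) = [8, 1, 6, 3, 4, 5, 11, 7, 2, 9, 13, 0, 12, 10]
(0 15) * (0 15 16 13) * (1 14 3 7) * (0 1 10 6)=(0 16 13 1 14 3 7 10 6)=[16, 14, 2, 7, 4, 5, 0, 10, 8, 9, 6, 11, 12, 1, 3, 15, 13]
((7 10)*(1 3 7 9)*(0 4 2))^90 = (10)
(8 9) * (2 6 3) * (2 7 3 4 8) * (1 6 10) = (1 6 4 8 9 2 10)(3 7) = [0, 6, 10, 7, 8, 5, 4, 3, 9, 2, 1]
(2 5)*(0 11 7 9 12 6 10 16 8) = (0 11 7 9 12 6 10 16 8)(2 5) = [11, 1, 5, 3, 4, 2, 10, 9, 0, 12, 16, 7, 6, 13, 14, 15, 8]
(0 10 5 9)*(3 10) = [3, 1, 2, 10, 4, 9, 6, 7, 8, 0, 5] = (0 3 10 5 9)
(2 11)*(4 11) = [0, 1, 4, 3, 11, 5, 6, 7, 8, 9, 10, 2] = (2 4 11)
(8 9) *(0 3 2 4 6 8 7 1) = (0 3 2 4 6 8 9 7 1) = [3, 0, 4, 2, 6, 5, 8, 1, 9, 7]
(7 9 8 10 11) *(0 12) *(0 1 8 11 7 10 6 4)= [12, 8, 2, 3, 0, 5, 4, 9, 6, 11, 7, 10, 1]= (0 12 1 8 6 4)(7 9 11 10)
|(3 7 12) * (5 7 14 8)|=6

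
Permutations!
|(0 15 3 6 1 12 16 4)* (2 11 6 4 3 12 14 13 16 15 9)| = 22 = |(0 9 2 11 6 1 14 13 16 3 4)(12 15)|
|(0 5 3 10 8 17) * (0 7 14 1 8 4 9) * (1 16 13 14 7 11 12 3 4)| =|(0 5 4 9)(1 8 17 11 12 3 10)(13 14 16)| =84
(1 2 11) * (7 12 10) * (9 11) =(1 2 9 11)(7 12 10) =[0, 2, 9, 3, 4, 5, 6, 12, 8, 11, 7, 1, 10]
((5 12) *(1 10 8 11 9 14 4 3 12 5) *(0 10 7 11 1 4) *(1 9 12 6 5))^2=((0 10 8 9 14)(1 7 11 12 4 3 6 5))^2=(0 8 14 10 9)(1 11 4 6)(3 5 7 12)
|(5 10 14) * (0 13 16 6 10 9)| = |(0 13 16 6 10 14 5 9)| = 8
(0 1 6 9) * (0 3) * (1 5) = (0 5 1 6 9 3) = [5, 6, 2, 0, 4, 1, 9, 7, 8, 3]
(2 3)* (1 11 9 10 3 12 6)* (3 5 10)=[0, 11, 12, 2, 4, 10, 1, 7, 8, 3, 5, 9, 6]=(1 11 9 3 2 12 6)(5 10)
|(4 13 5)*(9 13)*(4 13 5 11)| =|(4 9 5 13 11)| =5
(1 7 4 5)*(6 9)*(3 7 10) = (1 10 3 7 4 5)(6 9) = [0, 10, 2, 7, 5, 1, 9, 4, 8, 6, 3]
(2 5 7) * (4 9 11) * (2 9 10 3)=(2 5 7 9 11 4 10 3)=[0, 1, 5, 2, 10, 7, 6, 9, 8, 11, 3, 4]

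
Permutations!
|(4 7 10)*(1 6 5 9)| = |(1 6 5 9)(4 7 10)| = 12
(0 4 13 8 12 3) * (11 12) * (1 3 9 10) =[4, 3, 2, 0, 13, 5, 6, 7, 11, 10, 1, 12, 9, 8] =(0 4 13 8 11 12 9 10 1 3)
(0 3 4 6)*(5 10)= (0 3 4 6)(5 10)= [3, 1, 2, 4, 6, 10, 0, 7, 8, 9, 5]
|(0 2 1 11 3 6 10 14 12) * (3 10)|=14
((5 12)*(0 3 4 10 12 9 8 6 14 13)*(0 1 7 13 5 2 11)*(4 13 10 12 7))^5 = (14)(0 12 13 11 4 3 2 1)(7 10) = ((0 3 13 1 4 12 2 11)(5 9 8 6 14)(7 10))^5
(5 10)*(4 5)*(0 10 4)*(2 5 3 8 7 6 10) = (0 2 5 4 3 8 7 6 10) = [2, 1, 5, 8, 3, 4, 10, 6, 7, 9, 0]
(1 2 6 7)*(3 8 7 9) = (1 2 6 9 3 8 7) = [0, 2, 6, 8, 4, 5, 9, 1, 7, 3]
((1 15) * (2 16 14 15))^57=((1 2 16 14 15))^57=(1 16 15 2 14)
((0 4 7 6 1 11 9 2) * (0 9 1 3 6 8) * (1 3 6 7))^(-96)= ((0 4 1 11 3 7 8)(2 9))^(-96)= (0 1 3 8 4 11 7)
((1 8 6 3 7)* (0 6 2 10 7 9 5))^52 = (0 3 5 6 9)(1 2 7 8 10)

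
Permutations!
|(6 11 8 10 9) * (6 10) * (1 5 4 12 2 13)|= 6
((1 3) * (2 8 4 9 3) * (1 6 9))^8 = ((1 2 8 4)(3 6 9))^8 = (3 9 6)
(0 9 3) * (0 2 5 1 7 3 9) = (9)(1 7 3 2 5) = [0, 7, 5, 2, 4, 1, 6, 3, 8, 9]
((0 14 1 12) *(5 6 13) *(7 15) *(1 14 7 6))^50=(0 15 13 1)(5 12 7 6)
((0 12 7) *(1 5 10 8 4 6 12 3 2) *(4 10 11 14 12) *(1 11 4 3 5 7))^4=((0 5 4 6 3 2 11 14 12 1 7)(8 10))^4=(0 3 12 5 2 1 4 11 7 6 14)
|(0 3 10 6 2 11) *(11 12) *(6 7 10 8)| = 14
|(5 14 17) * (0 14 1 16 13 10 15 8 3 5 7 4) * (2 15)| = 45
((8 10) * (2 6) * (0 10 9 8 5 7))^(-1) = (0 7 5 10)(2 6)(8 9)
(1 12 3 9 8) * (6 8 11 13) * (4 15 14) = (1 12 3 9 11 13 6 8)(4 15 14) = [0, 12, 2, 9, 15, 5, 8, 7, 1, 11, 10, 13, 3, 6, 4, 14]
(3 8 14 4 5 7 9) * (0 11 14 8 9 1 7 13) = (0 11 14 4 5 13)(1 7)(3 9) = [11, 7, 2, 9, 5, 13, 6, 1, 8, 3, 10, 14, 12, 0, 4]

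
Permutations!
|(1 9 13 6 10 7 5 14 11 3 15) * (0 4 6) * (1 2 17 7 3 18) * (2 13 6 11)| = 55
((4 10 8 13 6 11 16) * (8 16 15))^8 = (4 16 10)(6 8 11 13 15)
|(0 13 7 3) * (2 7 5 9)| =7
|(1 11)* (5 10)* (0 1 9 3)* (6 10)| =15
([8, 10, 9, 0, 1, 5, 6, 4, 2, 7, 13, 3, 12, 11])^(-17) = (0 4 3 7 11 9 13 2 10 8 1)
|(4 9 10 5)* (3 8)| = |(3 8)(4 9 10 5)| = 4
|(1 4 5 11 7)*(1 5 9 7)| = |(1 4 9 7 5 11)| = 6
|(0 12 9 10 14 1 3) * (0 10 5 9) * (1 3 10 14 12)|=|(0 1 10 12)(3 14)(5 9)|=4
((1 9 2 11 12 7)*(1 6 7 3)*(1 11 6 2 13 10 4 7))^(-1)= ((1 9 13 10 4 7 2 6)(3 11 12))^(-1)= (1 6 2 7 4 10 13 9)(3 12 11)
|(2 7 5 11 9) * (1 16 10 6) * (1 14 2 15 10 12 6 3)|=|(1 16 12 6 14 2 7 5 11 9 15 10 3)|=13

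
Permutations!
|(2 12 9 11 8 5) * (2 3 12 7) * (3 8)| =|(2 7)(3 12 9 11)(5 8)| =4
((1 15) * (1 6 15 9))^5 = (1 9)(6 15)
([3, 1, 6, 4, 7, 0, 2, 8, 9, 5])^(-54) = (0 4 8 5 3 7 9)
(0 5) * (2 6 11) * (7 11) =(0 5)(2 6 7 11) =[5, 1, 6, 3, 4, 0, 7, 11, 8, 9, 10, 2]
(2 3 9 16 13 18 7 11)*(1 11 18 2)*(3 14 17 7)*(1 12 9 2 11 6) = (1 6)(2 14 17 7 18 3)(9 16 13 11 12) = [0, 6, 14, 2, 4, 5, 1, 18, 8, 16, 10, 12, 9, 11, 17, 15, 13, 7, 3]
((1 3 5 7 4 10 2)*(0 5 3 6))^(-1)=(0 6 1 2 10 4 7 5)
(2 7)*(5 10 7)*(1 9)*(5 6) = (1 9)(2 6 5 10 7) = [0, 9, 6, 3, 4, 10, 5, 2, 8, 1, 7]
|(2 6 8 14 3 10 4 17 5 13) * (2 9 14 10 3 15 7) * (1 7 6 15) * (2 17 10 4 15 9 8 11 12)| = 15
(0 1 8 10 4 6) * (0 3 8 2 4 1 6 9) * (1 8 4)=[6, 2, 1, 4, 9, 5, 3, 7, 10, 0, 8]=(0 6 3 4 9)(1 2)(8 10)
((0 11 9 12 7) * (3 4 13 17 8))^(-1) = ((0 11 9 12 7)(3 4 13 17 8))^(-1) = (0 7 12 9 11)(3 8 17 13 4)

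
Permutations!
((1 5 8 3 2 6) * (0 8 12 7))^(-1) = (0 7 12 5 1 6 2 3 8)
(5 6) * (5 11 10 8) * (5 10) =(5 6 11)(8 10) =[0, 1, 2, 3, 4, 6, 11, 7, 10, 9, 8, 5]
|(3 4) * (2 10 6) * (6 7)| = 4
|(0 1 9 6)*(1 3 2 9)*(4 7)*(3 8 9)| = |(0 8 9 6)(2 3)(4 7)| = 4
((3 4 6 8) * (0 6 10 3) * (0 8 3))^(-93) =((0 6 3 4 10))^(-93) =(0 3 10 6 4)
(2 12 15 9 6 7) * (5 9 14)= [0, 1, 12, 3, 4, 9, 7, 2, 8, 6, 10, 11, 15, 13, 5, 14]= (2 12 15 14 5 9 6 7)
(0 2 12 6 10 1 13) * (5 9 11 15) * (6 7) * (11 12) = [2, 13, 11, 3, 4, 9, 10, 6, 8, 12, 1, 15, 7, 0, 14, 5] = (0 2 11 15 5 9 12 7 6 10 1 13)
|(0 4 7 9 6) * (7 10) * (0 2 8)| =|(0 4 10 7 9 6 2 8)| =8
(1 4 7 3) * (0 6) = [6, 4, 2, 1, 7, 5, 0, 3] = (0 6)(1 4 7 3)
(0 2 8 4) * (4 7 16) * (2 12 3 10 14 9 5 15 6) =[12, 1, 8, 10, 0, 15, 2, 16, 7, 5, 14, 11, 3, 13, 9, 6, 4] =(0 12 3 10 14 9 5 15 6 2 8 7 16 4)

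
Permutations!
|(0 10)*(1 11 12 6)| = 4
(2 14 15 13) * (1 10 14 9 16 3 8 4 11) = (1 10 14 15 13 2 9 16 3 8 4 11) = [0, 10, 9, 8, 11, 5, 6, 7, 4, 16, 14, 1, 12, 2, 15, 13, 3]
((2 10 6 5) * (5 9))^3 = (2 9 10 5 6) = ((2 10 6 9 5))^3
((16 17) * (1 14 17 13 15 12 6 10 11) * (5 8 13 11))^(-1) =(1 11 16 17 14)(5 10 6 12 15 13 8)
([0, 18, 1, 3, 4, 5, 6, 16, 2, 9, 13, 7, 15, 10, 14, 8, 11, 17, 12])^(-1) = [0, 2, 8, 3, 4, 5, 6, 11, 15, 9, 13, 16, 18, 10, 14, 12, 7, 17, 1]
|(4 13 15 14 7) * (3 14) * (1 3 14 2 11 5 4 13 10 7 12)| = 12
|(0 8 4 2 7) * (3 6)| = |(0 8 4 2 7)(3 6)| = 10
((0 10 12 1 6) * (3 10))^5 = (0 6 1 12 10 3)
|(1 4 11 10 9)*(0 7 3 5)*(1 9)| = |(0 7 3 5)(1 4 11 10)| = 4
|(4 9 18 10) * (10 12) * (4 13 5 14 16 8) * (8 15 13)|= 30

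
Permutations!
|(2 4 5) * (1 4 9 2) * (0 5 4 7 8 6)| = 6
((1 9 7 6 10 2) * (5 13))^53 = (1 2 10 6 7 9)(5 13)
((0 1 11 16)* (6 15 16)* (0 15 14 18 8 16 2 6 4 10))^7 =((0 1 11 4 10)(2 6 14 18 8 16 15))^7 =(18)(0 11 10 1 4)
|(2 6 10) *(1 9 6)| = 5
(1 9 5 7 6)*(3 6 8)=(1 9 5 7 8 3 6)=[0, 9, 2, 6, 4, 7, 1, 8, 3, 5]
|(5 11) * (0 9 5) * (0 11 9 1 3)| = |(11)(0 1 3)(5 9)| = 6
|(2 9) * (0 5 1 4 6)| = |(0 5 1 4 6)(2 9)| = 10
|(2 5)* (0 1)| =2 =|(0 1)(2 5)|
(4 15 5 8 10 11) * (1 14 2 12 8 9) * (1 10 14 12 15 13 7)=(1 12 8 14 2 15 5 9 10 11 4 13 7)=[0, 12, 15, 3, 13, 9, 6, 1, 14, 10, 11, 4, 8, 7, 2, 5]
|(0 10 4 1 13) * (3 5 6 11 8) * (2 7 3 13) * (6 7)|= 9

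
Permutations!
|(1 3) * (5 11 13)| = 6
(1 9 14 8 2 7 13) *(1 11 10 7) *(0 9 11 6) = (0 9 14 8 2 1 11 10 7 13 6) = [9, 11, 1, 3, 4, 5, 0, 13, 2, 14, 7, 10, 12, 6, 8]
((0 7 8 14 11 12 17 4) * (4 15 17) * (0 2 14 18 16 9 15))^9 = ((0 7 8 18 16 9 15 17)(2 14 11 12 4))^9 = (0 7 8 18 16 9 15 17)(2 4 12 11 14)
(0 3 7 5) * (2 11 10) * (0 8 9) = (0 3 7 5 8 9)(2 11 10) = [3, 1, 11, 7, 4, 8, 6, 5, 9, 0, 2, 10]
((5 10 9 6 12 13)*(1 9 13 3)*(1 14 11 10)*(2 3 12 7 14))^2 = ((1 9 6 7 14 11 10 13 5)(2 3))^2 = (1 6 14 10 5 9 7 11 13)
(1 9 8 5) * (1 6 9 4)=(1 4)(5 6 9 8)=[0, 4, 2, 3, 1, 6, 9, 7, 5, 8]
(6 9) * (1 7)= (1 7)(6 9)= [0, 7, 2, 3, 4, 5, 9, 1, 8, 6]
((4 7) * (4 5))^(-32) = (4 7 5)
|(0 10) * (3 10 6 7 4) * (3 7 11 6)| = 6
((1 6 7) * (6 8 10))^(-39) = ((1 8 10 6 7))^(-39) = (1 8 10 6 7)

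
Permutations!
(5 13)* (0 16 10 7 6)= (0 16 10 7 6)(5 13)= [16, 1, 2, 3, 4, 13, 0, 6, 8, 9, 7, 11, 12, 5, 14, 15, 10]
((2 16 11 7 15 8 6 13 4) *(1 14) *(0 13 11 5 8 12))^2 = ((0 13 4 2 16 5 8 6 11 7 15 12)(1 14))^2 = (0 4 16 8 11 15)(2 5 6 7 12 13)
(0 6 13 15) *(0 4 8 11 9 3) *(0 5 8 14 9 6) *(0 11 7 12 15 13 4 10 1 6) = [11, 6, 2, 5, 14, 8, 4, 12, 7, 3, 1, 0, 15, 13, 9, 10] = (0 11)(1 6 4 14 9 3 5 8 7 12 15 10)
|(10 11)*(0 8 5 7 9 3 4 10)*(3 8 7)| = |(0 7 9 8 5 3 4 10 11)| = 9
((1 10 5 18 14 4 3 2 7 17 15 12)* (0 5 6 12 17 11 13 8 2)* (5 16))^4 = (0 14 16 4 5 3 18)(2 8 13 11 7)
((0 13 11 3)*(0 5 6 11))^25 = ((0 13)(3 5 6 11))^25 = (0 13)(3 5 6 11)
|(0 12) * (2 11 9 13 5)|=|(0 12)(2 11 9 13 5)|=10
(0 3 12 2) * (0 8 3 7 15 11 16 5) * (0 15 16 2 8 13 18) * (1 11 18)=(0 7 16 5 15 18)(1 11 2 13)(3 12 8)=[7, 11, 13, 12, 4, 15, 6, 16, 3, 9, 10, 2, 8, 1, 14, 18, 5, 17, 0]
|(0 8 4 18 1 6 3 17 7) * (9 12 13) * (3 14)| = |(0 8 4 18 1 6 14 3 17 7)(9 12 13)| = 30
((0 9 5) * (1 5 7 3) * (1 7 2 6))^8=(0 2 1)(5 9 6)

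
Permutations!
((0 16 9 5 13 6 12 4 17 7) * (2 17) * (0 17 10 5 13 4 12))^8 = ((0 16 9 13 6)(2 10 5 4)(7 17))^8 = (17)(0 13 16 6 9)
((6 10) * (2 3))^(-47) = (2 3)(6 10)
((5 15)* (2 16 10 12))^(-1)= ((2 16 10 12)(5 15))^(-1)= (2 12 10 16)(5 15)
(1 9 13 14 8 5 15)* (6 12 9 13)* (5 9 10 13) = (1 5 15)(6 12 10 13 14 8 9) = [0, 5, 2, 3, 4, 15, 12, 7, 9, 6, 13, 11, 10, 14, 8, 1]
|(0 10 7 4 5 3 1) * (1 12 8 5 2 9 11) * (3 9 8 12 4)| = 11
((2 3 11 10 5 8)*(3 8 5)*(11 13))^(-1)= (2 8)(3 10 11 13)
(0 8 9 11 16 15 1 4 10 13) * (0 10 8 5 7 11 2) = (0 5 7 11 16 15 1 4 8 9 2)(10 13) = [5, 4, 0, 3, 8, 7, 6, 11, 9, 2, 13, 16, 12, 10, 14, 1, 15]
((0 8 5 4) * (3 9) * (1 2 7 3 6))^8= ((0 8 5 4)(1 2 7 3 9 6))^8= (1 7 9)(2 3 6)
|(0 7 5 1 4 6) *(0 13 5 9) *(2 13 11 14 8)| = 9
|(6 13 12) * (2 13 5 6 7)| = 4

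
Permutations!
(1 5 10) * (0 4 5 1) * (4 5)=(0 5 10)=[5, 1, 2, 3, 4, 10, 6, 7, 8, 9, 0]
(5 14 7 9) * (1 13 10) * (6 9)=(1 13 10)(5 14 7 6 9)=[0, 13, 2, 3, 4, 14, 9, 6, 8, 5, 1, 11, 12, 10, 7]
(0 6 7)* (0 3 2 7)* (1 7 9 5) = (0 6)(1 7 3 2 9 5) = [6, 7, 9, 2, 4, 1, 0, 3, 8, 5]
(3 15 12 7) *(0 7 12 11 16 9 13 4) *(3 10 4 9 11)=[7, 1, 2, 15, 0, 5, 6, 10, 8, 13, 4, 16, 12, 9, 14, 3, 11]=(0 7 10 4)(3 15)(9 13)(11 16)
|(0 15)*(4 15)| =3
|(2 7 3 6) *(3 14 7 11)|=|(2 11 3 6)(7 14)|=4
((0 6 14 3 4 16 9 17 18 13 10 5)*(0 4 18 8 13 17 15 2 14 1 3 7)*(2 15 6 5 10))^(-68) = (0 3 7 1 14 6 2 9 13 16 8 4 17 5 18)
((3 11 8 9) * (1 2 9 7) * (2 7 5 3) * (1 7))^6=(3 8)(5 11)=((2 9)(3 11 8 5))^6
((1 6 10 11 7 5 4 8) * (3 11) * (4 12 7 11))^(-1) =(1 8 4 3 10 6)(5 7 12)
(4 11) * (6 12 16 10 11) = (4 6 12 16 10 11) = [0, 1, 2, 3, 6, 5, 12, 7, 8, 9, 11, 4, 16, 13, 14, 15, 10]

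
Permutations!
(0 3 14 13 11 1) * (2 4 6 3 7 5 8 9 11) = (0 7 5 8 9 11 1)(2 4 6 3 14 13) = [7, 0, 4, 14, 6, 8, 3, 5, 9, 11, 10, 1, 12, 2, 13]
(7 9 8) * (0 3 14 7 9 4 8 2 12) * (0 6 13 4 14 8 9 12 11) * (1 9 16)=(0 3 8 12 6 13 4 16 1 9 2 11)(7 14)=[3, 9, 11, 8, 16, 5, 13, 14, 12, 2, 10, 0, 6, 4, 7, 15, 1]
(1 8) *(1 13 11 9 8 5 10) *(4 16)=(1 5 10)(4 16)(8 13 11 9)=[0, 5, 2, 3, 16, 10, 6, 7, 13, 8, 1, 9, 12, 11, 14, 15, 4]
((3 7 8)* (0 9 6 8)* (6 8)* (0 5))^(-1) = ((0 9 8 3 7 5))^(-1) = (0 5 7 3 8 9)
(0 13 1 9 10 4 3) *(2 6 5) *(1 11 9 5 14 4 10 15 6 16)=(0 13 11 9 15 6 14 4 3)(1 5 2 16)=[13, 5, 16, 0, 3, 2, 14, 7, 8, 15, 10, 9, 12, 11, 4, 6, 1]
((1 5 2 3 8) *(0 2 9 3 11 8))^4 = (0 1)(2 5)(3 8)(9 11) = ((0 2 11 8 1 5 9 3))^4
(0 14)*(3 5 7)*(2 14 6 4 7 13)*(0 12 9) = (0 6 4 7 3 5 13 2 14 12 9) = [6, 1, 14, 5, 7, 13, 4, 3, 8, 0, 10, 11, 9, 2, 12]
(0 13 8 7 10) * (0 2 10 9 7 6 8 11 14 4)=[13, 1, 10, 3, 0, 5, 8, 9, 6, 7, 2, 14, 12, 11, 4]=(0 13 11 14 4)(2 10)(6 8)(7 9)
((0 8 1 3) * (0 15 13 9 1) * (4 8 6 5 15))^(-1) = (0 8 4 3 1 9 13 15 5 6) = ((0 6 5 15 13 9 1 3 4 8))^(-1)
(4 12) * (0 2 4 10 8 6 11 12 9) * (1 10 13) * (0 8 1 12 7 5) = (0 2 4 9 8 6 11 7 5)(1 10)(12 13) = [2, 10, 4, 3, 9, 0, 11, 5, 6, 8, 1, 7, 13, 12]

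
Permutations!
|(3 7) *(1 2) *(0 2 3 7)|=4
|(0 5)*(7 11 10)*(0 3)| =3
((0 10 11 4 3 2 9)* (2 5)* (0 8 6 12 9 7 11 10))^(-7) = ((2 7 11 4 3 5)(6 12 9 8))^(-7) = (2 5 3 4 11 7)(6 12 9 8)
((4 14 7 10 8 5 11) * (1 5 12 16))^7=((1 5 11 4 14 7 10 8 12 16))^7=(1 8 14 5 12 7 11 16 10 4)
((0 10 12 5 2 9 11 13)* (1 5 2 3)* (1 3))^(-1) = ((0 10 12 2 9 11 13)(1 5))^(-1) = (0 13 11 9 2 12 10)(1 5)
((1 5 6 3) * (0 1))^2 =(0 5 3 1 6)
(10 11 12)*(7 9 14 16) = (7 9 14 16)(10 11 12) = [0, 1, 2, 3, 4, 5, 6, 9, 8, 14, 11, 12, 10, 13, 16, 15, 7]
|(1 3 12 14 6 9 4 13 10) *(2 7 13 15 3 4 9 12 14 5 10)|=|(1 4 15 3 14 6 12 5 10)(2 7 13)|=9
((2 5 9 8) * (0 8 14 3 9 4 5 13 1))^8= (0 13 8 1 2)(3 14 9)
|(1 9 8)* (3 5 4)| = 3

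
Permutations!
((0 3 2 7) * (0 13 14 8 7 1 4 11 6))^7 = (7 8 14 13) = ((0 3 2 1 4 11 6)(7 13 14 8))^7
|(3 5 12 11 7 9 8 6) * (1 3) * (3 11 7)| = 9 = |(1 11 3 5 12 7 9 8 6)|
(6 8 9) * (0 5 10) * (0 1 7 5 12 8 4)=(0 12 8 9 6 4)(1 7 5 10)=[12, 7, 2, 3, 0, 10, 4, 5, 9, 6, 1, 11, 8]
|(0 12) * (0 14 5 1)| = 5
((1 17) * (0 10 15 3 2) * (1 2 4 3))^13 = ((0 10 15 1 17 2)(3 4))^13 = (0 10 15 1 17 2)(3 4)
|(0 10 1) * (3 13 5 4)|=12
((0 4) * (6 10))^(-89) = ((0 4)(6 10))^(-89) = (0 4)(6 10)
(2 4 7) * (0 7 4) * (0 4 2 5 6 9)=(0 7 5 6 9)(2 4)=[7, 1, 4, 3, 2, 6, 9, 5, 8, 0]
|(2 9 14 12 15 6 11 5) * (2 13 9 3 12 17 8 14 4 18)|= 33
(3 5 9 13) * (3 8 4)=(3 5 9 13 8 4)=[0, 1, 2, 5, 3, 9, 6, 7, 4, 13, 10, 11, 12, 8]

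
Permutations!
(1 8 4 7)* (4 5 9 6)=[0, 8, 2, 3, 7, 9, 4, 1, 5, 6]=(1 8 5 9 6 4 7)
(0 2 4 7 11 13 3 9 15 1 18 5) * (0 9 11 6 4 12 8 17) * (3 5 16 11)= (0 2 12 8 17)(1 18 16 11 13 5 9 15)(4 7 6)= [2, 18, 12, 3, 7, 9, 4, 6, 17, 15, 10, 13, 8, 5, 14, 1, 11, 0, 16]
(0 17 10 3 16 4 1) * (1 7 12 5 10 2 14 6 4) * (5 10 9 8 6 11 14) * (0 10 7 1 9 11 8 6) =(0 17 2 5 11 14 8)(1 10 3 16 9 6 4)(7 12) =[17, 10, 5, 16, 1, 11, 4, 12, 0, 6, 3, 14, 7, 13, 8, 15, 9, 2]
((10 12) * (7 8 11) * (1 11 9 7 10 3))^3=(1 12 11 3 10)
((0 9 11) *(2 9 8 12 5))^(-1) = (0 11 9 2 5 12 8)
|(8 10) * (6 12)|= 2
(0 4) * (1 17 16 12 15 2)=(0 4)(1 17 16 12 15 2)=[4, 17, 1, 3, 0, 5, 6, 7, 8, 9, 10, 11, 15, 13, 14, 2, 12, 16]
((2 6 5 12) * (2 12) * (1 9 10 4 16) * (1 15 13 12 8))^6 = ((1 9 10 4 16 15 13 12 8)(2 6 5))^6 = (1 13 4)(8 15 10)(9 12 16)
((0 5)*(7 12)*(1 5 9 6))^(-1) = (0 5 1 6 9)(7 12)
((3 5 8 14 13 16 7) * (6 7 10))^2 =(3 8 13 10 7 5 14 16 6)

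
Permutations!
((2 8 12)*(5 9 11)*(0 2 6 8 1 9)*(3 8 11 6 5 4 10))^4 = ((0 2 1 9 6 11 4 10 3 8 12 5))^4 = (0 6 3)(1 4 12)(2 11 8)(5 9 10)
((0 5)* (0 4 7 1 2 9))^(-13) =((0 5 4 7 1 2 9))^(-13) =(0 5 4 7 1 2 9)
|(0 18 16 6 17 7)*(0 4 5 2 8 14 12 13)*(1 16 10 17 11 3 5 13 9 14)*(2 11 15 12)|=|(0 18 10 17 7 4 13)(1 16 6 15 12 9 14 2 8)(3 5 11)|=63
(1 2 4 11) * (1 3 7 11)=(1 2 4)(3 7 11)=[0, 2, 4, 7, 1, 5, 6, 11, 8, 9, 10, 3]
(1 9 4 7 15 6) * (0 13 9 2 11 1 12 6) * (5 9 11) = (0 13 11 1 2 5 9 4 7 15)(6 12) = [13, 2, 5, 3, 7, 9, 12, 15, 8, 4, 10, 1, 6, 11, 14, 0]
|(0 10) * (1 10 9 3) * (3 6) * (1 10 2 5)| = 15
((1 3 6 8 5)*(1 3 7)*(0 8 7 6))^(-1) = ((0 8 5 3)(1 6 7))^(-1) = (0 3 5 8)(1 7 6)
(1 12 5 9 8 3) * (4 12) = (1 4 12 5 9 8 3) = [0, 4, 2, 1, 12, 9, 6, 7, 3, 8, 10, 11, 5]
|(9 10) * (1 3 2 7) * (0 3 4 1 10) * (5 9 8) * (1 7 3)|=8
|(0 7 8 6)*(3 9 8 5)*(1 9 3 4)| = 8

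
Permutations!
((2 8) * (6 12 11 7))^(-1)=(2 8)(6 7 11 12)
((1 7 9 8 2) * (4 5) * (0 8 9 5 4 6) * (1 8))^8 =(9)(0 5 1 6 7)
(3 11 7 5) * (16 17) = (3 11 7 5)(16 17) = [0, 1, 2, 11, 4, 3, 6, 5, 8, 9, 10, 7, 12, 13, 14, 15, 17, 16]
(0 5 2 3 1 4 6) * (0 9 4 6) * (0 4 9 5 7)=(9)(0 7)(1 6 5 2 3)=[7, 6, 3, 1, 4, 2, 5, 0, 8, 9]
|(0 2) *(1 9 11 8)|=|(0 2)(1 9 11 8)|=4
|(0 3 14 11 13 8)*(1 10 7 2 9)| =30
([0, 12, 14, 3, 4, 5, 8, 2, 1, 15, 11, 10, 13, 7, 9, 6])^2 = (1 13 2 9 6)(7 14 15 8 12)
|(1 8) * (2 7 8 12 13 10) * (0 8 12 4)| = |(0 8 1 4)(2 7 12 13 10)| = 20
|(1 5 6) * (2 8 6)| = |(1 5 2 8 6)| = 5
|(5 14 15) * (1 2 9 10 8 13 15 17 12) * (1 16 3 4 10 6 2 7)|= 66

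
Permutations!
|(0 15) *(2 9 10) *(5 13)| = 6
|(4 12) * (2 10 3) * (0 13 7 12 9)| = 6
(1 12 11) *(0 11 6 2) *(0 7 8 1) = [11, 12, 7, 3, 4, 5, 2, 8, 1, 9, 10, 0, 6] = (0 11)(1 12 6 2 7 8)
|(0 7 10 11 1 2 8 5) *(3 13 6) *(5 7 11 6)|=11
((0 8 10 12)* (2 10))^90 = ((0 8 2 10 12))^90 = (12)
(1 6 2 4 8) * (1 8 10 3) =(1 6 2 4 10 3) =[0, 6, 4, 1, 10, 5, 2, 7, 8, 9, 3]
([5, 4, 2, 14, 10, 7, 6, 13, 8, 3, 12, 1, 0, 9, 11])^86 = (0 7 9 14 1 10)(3 11 4 12 5 13)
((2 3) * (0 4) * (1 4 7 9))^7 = ((0 7 9 1 4)(2 3))^7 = (0 9 4 7 1)(2 3)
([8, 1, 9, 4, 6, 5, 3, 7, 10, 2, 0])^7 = (0 8 10)(2 9)(3 4 6)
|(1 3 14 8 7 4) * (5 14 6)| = 8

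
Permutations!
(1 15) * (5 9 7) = (1 15)(5 9 7) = [0, 15, 2, 3, 4, 9, 6, 5, 8, 7, 10, 11, 12, 13, 14, 1]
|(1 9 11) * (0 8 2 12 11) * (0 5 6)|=|(0 8 2 12 11 1 9 5 6)|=9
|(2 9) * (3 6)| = 2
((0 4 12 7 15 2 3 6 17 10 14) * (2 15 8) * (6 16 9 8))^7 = ((0 4 12 7 6 17 10 14)(2 3 16 9 8))^7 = (0 14 10 17 6 7 12 4)(2 16 8 3 9)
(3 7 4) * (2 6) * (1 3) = (1 3 7 4)(2 6) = [0, 3, 6, 7, 1, 5, 2, 4]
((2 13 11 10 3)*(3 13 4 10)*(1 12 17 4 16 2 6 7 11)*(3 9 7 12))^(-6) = (1 6 17 10)(3 12 4 13)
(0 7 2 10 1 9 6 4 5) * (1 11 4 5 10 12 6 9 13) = (0 7 2 12 6 5)(1 13)(4 10 11) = [7, 13, 12, 3, 10, 0, 5, 2, 8, 9, 11, 4, 6, 1]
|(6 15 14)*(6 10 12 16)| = 6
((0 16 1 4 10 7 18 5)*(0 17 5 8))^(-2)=(0 18 10 1)(4 16 8 7)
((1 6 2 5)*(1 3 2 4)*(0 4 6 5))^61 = (6)(0 4 1 5 3 2)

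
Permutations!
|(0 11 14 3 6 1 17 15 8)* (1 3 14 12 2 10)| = 18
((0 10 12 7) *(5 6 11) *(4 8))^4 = ((0 10 12 7)(4 8)(5 6 11))^4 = (12)(5 6 11)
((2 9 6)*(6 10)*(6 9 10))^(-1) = ((2 10 9 6))^(-1) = (2 6 9 10)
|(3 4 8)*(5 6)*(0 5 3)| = 6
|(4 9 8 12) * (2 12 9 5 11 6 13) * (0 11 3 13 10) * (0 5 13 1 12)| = 22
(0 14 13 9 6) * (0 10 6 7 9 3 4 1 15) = (0 14 13 3 4 1 15)(6 10)(7 9) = [14, 15, 2, 4, 1, 5, 10, 9, 8, 7, 6, 11, 12, 3, 13, 0]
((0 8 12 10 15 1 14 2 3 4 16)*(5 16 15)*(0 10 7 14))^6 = ((0 8 12 7 14 2 3 4 15 1)(5 16 10))^6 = (16)(0 3 12 15 14)(1 2 8 4 7)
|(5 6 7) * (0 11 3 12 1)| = 15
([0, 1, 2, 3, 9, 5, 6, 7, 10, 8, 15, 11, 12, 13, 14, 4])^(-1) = (4 15 10 8 9)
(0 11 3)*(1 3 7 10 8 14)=[11, 3, 2, 0, 4, 5, 6, 10, 14, 9, 8, 7, 12, 13, 1]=(0 11 7 10 8 14 1 3)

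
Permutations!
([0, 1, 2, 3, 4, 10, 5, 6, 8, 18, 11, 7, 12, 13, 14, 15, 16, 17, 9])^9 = [0, 1, 2, 3, 4, 6, 7, 11, 8, 18, 5, 10, 12, 13, 14, 15, 16, 17, 9]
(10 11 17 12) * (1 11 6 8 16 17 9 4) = [0, 11, 2, 3, 1, 5, 8, 7, 16, 4, 6, 9, 10, 13, 14, 15, 17, 12] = (1 11 9 4)(6 8 16 17 12 10)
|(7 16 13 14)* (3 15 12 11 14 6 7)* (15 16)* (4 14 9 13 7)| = 11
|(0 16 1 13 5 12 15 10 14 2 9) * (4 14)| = 12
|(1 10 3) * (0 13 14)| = 3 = |(0 13 14)(1 10 3)|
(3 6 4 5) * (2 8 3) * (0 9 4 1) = (0 9 4 5 2 8 3 6 1) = [9, 0, 8, 6, 5, 2, 1, 7, 3, 4]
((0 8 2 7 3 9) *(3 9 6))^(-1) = (0 9 7 2 8)(3 6)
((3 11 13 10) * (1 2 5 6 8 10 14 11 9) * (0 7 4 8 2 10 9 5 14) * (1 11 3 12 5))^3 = ((0 7 4 8 9 11 13)(1 10 12 5 6 2 14 3))^3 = (0 8 13 4 11 7 9)(1 5 14 10 6 3 12 2)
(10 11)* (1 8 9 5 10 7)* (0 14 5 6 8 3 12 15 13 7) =(0 14 5 10 11)(1 3 12 15 13 7)(6 8 9) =[14, 3, 2, 12, 4, 10, 8, 1, 9, 6, 11, 0, 15, 7, 5, 13]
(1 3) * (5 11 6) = (1 3)(5 11 6) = [0, 3, 2, 1, 4, 11, 5, 7, 8, 9, 10, 6]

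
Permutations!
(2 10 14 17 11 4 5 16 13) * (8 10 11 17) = (17)(2 11 4 5 16 13)(8 10 14) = [0, 1, 11, 3, 5, 16, 6, 7, 10, 9, 14, 4, 12, 2, 8, 15, 13, 17]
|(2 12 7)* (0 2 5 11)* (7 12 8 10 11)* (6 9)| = 10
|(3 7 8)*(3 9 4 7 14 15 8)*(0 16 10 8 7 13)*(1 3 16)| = |(0 1 3 14 15 7 16 10 8 9 4 13)| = 12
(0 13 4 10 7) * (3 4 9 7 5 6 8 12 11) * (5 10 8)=[13, 1, 2, 4, 8, 6, 5, 0, 12, 7, 10, 3, 11, 9]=(0 13 9 7)(3 4 8 12 11)(5 6)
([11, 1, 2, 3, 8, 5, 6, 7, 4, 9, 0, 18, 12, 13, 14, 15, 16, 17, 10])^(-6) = [18, 1, 2, 3, 4, 5, 6, 7, 8, 9, 11, 10, 12, 13, 14, 15, 16, 17, 0]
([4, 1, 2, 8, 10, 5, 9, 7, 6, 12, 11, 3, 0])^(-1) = (0 12 9 6 8 3 11 10 4)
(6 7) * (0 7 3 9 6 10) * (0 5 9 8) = (0 7 10 5 9 6 3 8) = [7, 1, 2, 8, 4, 9, 3, 10, 0, 6, 5]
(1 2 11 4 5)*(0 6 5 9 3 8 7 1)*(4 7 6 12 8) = (0 12 8 6 5)(1 2 11 7)(3 4 9) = [12, 2, 11, 4, 9, 0, 5, 1, 6, 3, 10, 7, 8]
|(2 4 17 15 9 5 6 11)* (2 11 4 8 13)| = 6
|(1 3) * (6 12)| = 2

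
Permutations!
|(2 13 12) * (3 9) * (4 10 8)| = |(2 13 12)(3 9)(4 10 8)| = 6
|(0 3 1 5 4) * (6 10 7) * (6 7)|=10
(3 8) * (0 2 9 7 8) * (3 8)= (0 2 9 7 3)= [2, 1, 9, 0, 4, 5, 6, 3, 8, 7]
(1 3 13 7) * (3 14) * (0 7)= (0 7 1 14 3 13)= [7, 14, 2, 13, 4, 5, 6, 1, 8, 9, 10, 11, 12, 0, 3]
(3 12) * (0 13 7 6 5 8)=(0 13 7 6 5 8)(3 12)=[13, 1, 2, 12, 4, 8, 5, 6, 0, 9, 10, 11, 3, 7]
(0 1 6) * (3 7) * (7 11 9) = (0 1 6)(3 11 9 7) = [1, 6, 2, 11, 4, 5, 0, 3, 8, 7, 10, 9]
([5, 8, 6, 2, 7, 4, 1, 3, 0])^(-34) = (0 4 3 6 8 5 7 2 1)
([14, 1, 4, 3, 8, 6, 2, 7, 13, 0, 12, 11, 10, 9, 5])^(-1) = [9, 1, 6, 3, 2, 14, 5, 7, 4, 13, 12, 11, 10, 8, 0]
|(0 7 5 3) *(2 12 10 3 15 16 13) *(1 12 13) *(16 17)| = 10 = |(0 7 5 15 17 16 1 12 10 3)(2 13)|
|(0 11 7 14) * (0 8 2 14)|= 3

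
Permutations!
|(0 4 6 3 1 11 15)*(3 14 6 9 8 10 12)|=|(0 4 9 8 10 12 3 1 11 15)(6 14)|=10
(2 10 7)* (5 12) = (2 10 7)(5 12) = [0, 1, 10, 3, 4, 12, 6, 2, 8, 9, 7, 11, 5]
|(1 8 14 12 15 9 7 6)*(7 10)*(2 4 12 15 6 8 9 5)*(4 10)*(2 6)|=12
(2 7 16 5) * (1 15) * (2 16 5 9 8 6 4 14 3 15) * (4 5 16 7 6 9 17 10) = (1 2 6 5 7 16 17 10 4 14 3 15)(8 9) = [0, 2, 6, 15, 14, 7, 5, 16, 9, 8, 4, 11, 12, 13, 3, 1, 17, 10]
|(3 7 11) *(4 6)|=|(3 7 11)(4 6)|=6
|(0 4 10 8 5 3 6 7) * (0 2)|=9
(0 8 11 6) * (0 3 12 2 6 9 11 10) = (0 8 10)(2 6 3 12)(9 11) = [8, 1, 6, 12, 4, 5, 3, 7, 10, 11, 0, 9, 2]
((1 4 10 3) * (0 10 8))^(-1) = ((0 10 3 1 4 8))^(-1) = (0 8 4 1 3 10)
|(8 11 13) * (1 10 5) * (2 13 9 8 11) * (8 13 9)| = 15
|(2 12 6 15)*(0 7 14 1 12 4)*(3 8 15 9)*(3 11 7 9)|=|(0 9 11 7 14 1 12 6 3 8 15 2 4)|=13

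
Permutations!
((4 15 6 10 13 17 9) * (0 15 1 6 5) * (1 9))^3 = (1 13 6 17 10)(4 9) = ((0 15 5)(1 6 10 13 17)(4 9))^3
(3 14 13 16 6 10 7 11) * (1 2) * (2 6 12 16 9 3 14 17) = (1 6 10 7 11 14 13 9 3 17 2)(12 16) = [0, 6, 1, 17, 4, 5, 10, 11, 8, 3, 7, 14, 16, 9, 13, 15, 12, 2]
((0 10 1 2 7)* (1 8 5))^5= ((0 10 8 5 1 2 7))^5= (0 2 5 10 7 1 8)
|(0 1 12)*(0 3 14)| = |(0 1 12 3 14)| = 5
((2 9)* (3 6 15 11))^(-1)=((2 9)(3 6 15 11))^(-1)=(2 9)(3 11 15 6)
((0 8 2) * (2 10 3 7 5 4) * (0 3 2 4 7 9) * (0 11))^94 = (0 2 11 10 9 8 3)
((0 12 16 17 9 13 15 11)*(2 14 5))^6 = (0 15 9 16)(11 13 17 12) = ((0 12 16 17 9 13 15 11)(2 14 5))^6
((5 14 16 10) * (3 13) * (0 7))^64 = ((0 7)(3 13)(5 14 16 10))^64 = (16)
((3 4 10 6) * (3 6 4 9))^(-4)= (10)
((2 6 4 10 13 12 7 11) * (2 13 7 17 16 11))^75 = (17)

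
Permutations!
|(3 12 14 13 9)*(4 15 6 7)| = |(3 12 14 13 9)(4 15 6 7)| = 20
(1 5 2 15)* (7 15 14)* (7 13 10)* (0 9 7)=(0 9 7 15 1 5 2 14 13 10)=[9, 5, 14, 3, 4, 2, 6, 15, 8, 7, 0, 11, 12, 10, 13, 1]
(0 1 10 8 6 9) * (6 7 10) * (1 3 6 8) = (0 3 6 9)(1 8 7 10) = [3, 8, 2, 6, 4, 5, 9, 10, 7, 0, 1]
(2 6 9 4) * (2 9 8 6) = (4 9)(6 8) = [0, 1, 2, 3, 9, 5, 8, 7, 6, 4]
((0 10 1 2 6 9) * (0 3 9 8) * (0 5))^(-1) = (0 5 8 6 2 1 10)(3 9)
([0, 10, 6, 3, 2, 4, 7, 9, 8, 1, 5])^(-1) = [0, 9, 4, 3, 5, 10, 2, 6, 8, 7, 1]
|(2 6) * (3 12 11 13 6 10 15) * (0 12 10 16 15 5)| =|(0 12 11 13 6 2 16 15 3 10 5)| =11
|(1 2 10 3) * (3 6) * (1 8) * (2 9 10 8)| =|(1 9 10 6 3 2 8)| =7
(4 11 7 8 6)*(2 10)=(2 10)(4 11 7 8 6)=[0, 1, 10, 3, 11, 5, 4, 8, 6, 9, 2, 7]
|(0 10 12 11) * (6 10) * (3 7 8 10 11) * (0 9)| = 20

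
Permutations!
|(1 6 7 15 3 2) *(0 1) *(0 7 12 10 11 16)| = |(0 1 6 12 10 11 16)(2 7 15 3)| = 28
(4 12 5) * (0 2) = [2, 1, 0, 3, 12, 4, 6, 7, 8, 9, 10, 11, 5] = (0 2)(4 12 5)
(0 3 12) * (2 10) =(0 3 12)(2 10) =[3, 1, 10, 12, 4, 5, 6, 7, 8, 9, 2, 11, 0]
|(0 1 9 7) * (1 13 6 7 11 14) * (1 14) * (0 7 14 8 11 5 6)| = |(0 13)(1 9 5 6 14 8 11)| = 14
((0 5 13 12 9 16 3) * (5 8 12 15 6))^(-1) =(0 3 16 9 12 8)(5 6 15 13)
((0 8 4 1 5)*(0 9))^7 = (0 8 4 1 5 9)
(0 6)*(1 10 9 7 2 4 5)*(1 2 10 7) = [6, 7, 4, 3, 5, 2, 0, 10, 8, 1, 9] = (0 6)(1 7 10 9)(2 4 5)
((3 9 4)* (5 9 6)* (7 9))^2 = ((3 6 5 7 9 4))^2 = (3 5 9)(4 6 7)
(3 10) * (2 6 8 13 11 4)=(2 6 8 13 11 4)(3 10)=[0, 1, 6, 10, 2, 5, 8, 7, 13, 9, 3, 4, 12, 11]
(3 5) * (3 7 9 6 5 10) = [0, 1, 2, 10, 4, 7, 5, 9, 8, 6, 3] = (3 10)(5 7 9 6)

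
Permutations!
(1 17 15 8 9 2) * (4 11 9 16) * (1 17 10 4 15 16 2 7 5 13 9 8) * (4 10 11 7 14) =(1 11 8 2 17 16 15)(4 7 5 13 9 14) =[0, 11, 17, 3, 7, 13, 6, 5, 2, 14, 10, 8, 12, 9, 4, 1, 15, 16]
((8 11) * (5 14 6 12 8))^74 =(5 6 8)(11 14 12)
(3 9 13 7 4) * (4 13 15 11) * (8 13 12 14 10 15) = (3 9 8 13 7 12 14 10 15 11 4) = [0, 1, 2, 9, 3, 5, 6, 12, 13, 8, 15, 4, 14, 7, 10, 11]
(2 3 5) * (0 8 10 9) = (0 8 10 9)(2 3 5) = [8, 1, 3, 5, 4, 2, 6, 7, 10, 0, 9]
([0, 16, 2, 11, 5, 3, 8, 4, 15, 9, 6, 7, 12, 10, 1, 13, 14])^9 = (16)(3 5 4 7 11)(6 10 13 15 8)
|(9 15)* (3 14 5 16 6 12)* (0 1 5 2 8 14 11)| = |(0 1 5 16 6 12 3 11)(2 8 14)(9 15)| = 24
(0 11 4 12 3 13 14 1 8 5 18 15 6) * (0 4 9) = [11, 8, 2, 13, 12, 18, 4, 7, 5, 0, 10, 9, 3, 14, 1, 6, 16, 17, 15] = (0 11 9)(1 8 5 18 15 6 4 12 3 13 14)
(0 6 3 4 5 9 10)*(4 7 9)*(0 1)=(0 6 3 7 9 10 1)(4 5)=[6, 0, 2, 7, 5, 4, 3, 9, 8, 10, 1]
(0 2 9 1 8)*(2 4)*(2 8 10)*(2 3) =[4, 10, 9, 2, 8, 5, 6, 7, 0, 1, 3] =(0 4 8)(1 10 3 2 9)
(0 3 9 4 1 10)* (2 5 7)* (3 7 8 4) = (0 7 2 5 8 4 1 10)(3 9) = [7, 10, 5, 9, 1, 8, 6, 2, 4, 3, 0]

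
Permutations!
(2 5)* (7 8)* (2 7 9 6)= (2 5 7 8 9 6)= [0, 1, 5, 3, 4, 7, 2, 8, 9, 6]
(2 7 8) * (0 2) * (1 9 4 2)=(0 1 9 4 2 7 8)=[1, 9, 7, 3, 2, 5, 6, 8, 0, 4]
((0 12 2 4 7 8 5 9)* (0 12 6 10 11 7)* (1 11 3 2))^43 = ((0 6 10 3 2 4)(1 11 7 8 5 9 12))^43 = (0 6 10 3 2 4)(1 11 7 8 5 9 12)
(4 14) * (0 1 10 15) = (0 1 10 15)(4 14) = [1, 10, 2, 3, 14, 5, 6, 7, 8, 9, 15, 11, 12, 13, 4, 0]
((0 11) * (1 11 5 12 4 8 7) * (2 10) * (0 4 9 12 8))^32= ((0 5 8 7 1 11 4)(2 10)(9 12))^32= (12)(0 1 5 11 8 4 7)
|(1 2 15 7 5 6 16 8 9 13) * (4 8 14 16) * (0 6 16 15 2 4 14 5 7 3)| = 10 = |(0 6 14 15 3)(1 4 8 9 13)(5 16)|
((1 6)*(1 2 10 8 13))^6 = (13) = ((1 6 2 10 8 13))^6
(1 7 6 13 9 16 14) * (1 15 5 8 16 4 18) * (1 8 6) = (1 7)(4 18 8 16 14 15 5 6 13 9) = [0, 7, 2, 3, 18, 6, 13, 1, 16, 4, 10, 11, 12, 9, 15, 5, 14, 17, 8]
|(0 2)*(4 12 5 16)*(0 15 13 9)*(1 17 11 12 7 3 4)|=|(0 2 15 13 9)(1 17 11 12 5 16)(3 4 7)|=30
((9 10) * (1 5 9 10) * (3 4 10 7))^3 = ((1 5 9)(3 4 10 7))^3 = (3 7 10 4)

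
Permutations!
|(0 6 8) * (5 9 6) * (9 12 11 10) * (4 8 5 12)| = |(0 12 11 10 9 6 5 4 8)| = 9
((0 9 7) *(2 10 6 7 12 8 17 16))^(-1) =(0 7 6 10 2 16 17 8 12 9)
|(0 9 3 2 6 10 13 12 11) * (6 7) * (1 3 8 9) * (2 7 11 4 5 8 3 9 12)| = 20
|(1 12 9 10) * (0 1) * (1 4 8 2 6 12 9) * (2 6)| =|(0 4 8 6 12 1 9 10)| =8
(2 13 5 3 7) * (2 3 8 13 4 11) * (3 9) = (2 4 11)(3 7 9)(5 8 13) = [0, 1, 4, 7, 11, 8, 6, 9, 13, 3, 10, 2, 12, 5]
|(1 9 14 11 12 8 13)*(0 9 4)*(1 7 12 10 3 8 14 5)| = 40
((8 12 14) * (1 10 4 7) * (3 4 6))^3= ((1 10 6 3 4 7)(8 12 14))^3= (14)(1 3)(4 10)(6 7)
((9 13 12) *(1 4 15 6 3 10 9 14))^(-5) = ((1 4 15 6 3 10 9 13 12 14))^(-5) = (1 10)(3 14)(4 9)(6 12)(13 15)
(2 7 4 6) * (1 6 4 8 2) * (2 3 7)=(1 6)(3 7 8)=[0, 6, 2, 7, 4, 5, 1, 8, 3]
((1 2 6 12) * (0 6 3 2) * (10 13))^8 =((0 6 12 1)(2 3)(10 13))^8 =(13)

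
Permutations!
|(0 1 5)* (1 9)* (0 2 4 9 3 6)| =15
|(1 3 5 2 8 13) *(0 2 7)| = 8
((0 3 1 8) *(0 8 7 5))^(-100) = ((8)(0 3 1 7 5))^(-100) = (8)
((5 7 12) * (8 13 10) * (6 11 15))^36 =((5 7 12)(6 11 15)(8 13 10))^36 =(15)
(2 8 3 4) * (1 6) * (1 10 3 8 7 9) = (1 6 10 3 4 2 7 9) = [0, 6, 7, 4, 2, 5, 10, 9, 8, 1, 3]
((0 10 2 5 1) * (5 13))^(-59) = (0 10 2 13 5 1) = ((0 10 2 13 5 1))^(-59)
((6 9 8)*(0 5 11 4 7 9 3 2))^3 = (0 4 8 2 11 9 3 5 7 6)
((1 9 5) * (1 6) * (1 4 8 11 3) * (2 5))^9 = (11)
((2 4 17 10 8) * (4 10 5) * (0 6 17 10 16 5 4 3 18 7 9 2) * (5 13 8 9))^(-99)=(0 6 17 4 10 9 2 16 13 8)(3 18 7 5)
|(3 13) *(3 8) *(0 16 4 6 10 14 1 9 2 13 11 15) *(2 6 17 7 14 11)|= |(0 16 4 17 7 14 1 9 6 10 11 15)(2 13 8 3)|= 12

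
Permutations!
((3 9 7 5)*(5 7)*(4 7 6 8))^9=(9)(4 7 6 8)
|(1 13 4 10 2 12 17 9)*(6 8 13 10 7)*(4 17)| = |(1 10 2 12 4 7 6 8 13 17 9)| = 11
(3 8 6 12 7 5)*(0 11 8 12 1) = (0 11 8 6 1)(3 12 7 5) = [11, 0, 2, 12, 4, 3, 1, 5, 6, 9, 10, 8, 7]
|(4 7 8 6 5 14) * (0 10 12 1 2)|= |(0 10 12 1 2)(4 7 8 6 5 14)|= 30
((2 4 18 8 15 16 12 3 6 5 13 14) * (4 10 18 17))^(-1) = (2 14 13 5 6 3 12 16 15 8 18 10)(4 17) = ((2 10 18 8 15 16 12 3 6 5 13 14)(4 17))^(-1)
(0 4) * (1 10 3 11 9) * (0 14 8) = (0 4 14 8)(1 10 3 11 9) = [4, 10, 2, 11, 14, 5, 6, 7, 0, 1, 3, 9, 12, 13, 8]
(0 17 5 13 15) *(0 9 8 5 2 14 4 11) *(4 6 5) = [17, 1, 14, 3, 11, 13, 5, 7, 4, 8, 10, 0, 12, 15, 6, 9, 16, 2] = (0 17 2 14 6 5 13 15 9 8 4 11)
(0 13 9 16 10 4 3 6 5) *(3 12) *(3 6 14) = [13, 1, 2, 14, 12, 0, 5, 7, 8, 16, 4, 11, 6, 9, 3, 15, 10] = (0 13 9 16 10 4 12 6 5)(3 14)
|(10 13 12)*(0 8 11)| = 3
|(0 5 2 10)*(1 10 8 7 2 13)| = |(0 5 13 1 10)(2 8 7)| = 15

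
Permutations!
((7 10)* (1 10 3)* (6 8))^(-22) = (1 7)(3 10)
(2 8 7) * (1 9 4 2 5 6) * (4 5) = (1 9 5 6)(2 8 7 4) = [0, 9, 8, 3, 2, 6, 1, 4, 7, 5]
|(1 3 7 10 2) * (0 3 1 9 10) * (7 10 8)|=|(0 3 10 2 9 8 7)|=7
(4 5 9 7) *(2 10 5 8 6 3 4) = (2 10 5 9 7)(3 4 8 6) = [0, 1, 10, 4, 8, 9, 3, 2, 6, 7, 5]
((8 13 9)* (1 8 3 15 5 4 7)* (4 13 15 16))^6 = ((1 8 15 5 13 9 3 16 4 7))^6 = (1 3 15 4 13)(5 7 9 8 16)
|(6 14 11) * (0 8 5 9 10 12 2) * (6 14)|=14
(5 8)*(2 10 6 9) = (2 10 6 9)(5 8) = [0, 1, 10, 3, 4, 8, 9, 7, 5, 2, 6]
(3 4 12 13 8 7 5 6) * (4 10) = (3 10 4 12 13 8 7 5 6) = [0, 1, 2, 10, 12, 6, 3, 5, 7, 9, 4, 11, 13, 8]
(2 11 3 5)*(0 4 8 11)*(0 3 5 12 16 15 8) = (0 4)(2 3 12 16 15 8 11 5) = [4, 1, 3, 12, 0, 2, 6, 7, 11, 9, 10, 5, 16, 13, 14, 8, 15]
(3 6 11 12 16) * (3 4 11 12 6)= (4 11 6 12 16)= [0, 1, 2, 3, 11, 5, 12, 7, 8, 9, 10, 6, 16, 13, 14, 15, 4]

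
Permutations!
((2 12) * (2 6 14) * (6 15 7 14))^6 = (2 12 15 7 14)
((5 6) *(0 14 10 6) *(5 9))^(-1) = (0 5 9 6 10 14)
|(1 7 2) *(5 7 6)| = |(1 6 5 7 2)| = 5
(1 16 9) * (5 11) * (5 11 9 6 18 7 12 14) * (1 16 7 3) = [0, 7, 2, 1, 4, 9, 18, 12, 8, 16, 10, 11, 14, 13, 5, 15, 6, 17, 3] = (1 7 12 14 5 9 16 6 18 3)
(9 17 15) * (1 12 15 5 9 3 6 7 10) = [0, 12, 2, 6, 4, 9, 7, 10, 8, 17, 1, 11, 15, 13, 14, 3, 16, 5] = (1 12 15 3 6 7 10)(5 9 17)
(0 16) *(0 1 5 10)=[16, 5, 2, 3, 4, 10, 6, 7, 8, 9, 0, 11, 12, 13, 14, 15, 1]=(0 16 1 5 10)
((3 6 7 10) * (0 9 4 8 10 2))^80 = (0 2 7 6 3 10 8 4 9)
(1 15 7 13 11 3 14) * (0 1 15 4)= [1, 4, 2, 14, 0, 5, 6, 13, 8, 9, 10, 3, 12, 11, 15, 7]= (0 1 4)(3 14 15 7 13 11)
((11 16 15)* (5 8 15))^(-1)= (5 16 11 15 8)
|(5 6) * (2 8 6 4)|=|(2 8 6 5 4)|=5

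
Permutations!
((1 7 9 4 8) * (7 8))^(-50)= (4 7 9)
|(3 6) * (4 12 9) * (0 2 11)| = |(0 2 11)(3 6)(4 12 9)| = 6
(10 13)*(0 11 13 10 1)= (0 11 13 1)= [11, 0, 2, 3, 4, 5, 6, 7, 8, 9, 10, 13, 12, 1]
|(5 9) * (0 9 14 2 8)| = 6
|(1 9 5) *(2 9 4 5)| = |(1 4 5)(2 9)| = 6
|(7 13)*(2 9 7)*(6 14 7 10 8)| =8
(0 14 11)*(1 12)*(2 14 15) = (0 15 2 14 11)(1 12) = [15, 12, 14, 3, 4, 5, 6, 7, 8, 9, 10, 0, 1, 13, 11, 2]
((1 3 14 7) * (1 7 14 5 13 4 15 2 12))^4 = (1 4)(2 5)(3 15)(12 13)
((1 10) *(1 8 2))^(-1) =(1 2 8 10)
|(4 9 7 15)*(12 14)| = 4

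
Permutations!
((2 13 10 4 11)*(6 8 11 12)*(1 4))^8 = (1 10 13 2 11 8 6 12 4)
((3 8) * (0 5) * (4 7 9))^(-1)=((0 5)(3 8)(4 7 9))^(-1)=(0 5)(3 8)(4 9 7)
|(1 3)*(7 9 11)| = |(1 3)(7 9 11)| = 6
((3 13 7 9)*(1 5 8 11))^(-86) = ((1 5 8 11)(3 13 7 9))^(-86) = (1 8)(3 7)(5 11)(9 13)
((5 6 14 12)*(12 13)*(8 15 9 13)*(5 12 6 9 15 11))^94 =((15)(5 9 13 6 14 8 11))^94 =(15)(5 6 11 13 8 9 14)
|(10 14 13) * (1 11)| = 6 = |(1 11)(10 14 13)|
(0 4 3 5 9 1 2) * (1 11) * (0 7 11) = (0 4 3 5 9)(1 2 7 11) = [4, 2, 7, 5, 3, 9, 6, 11, 8, 0, 10, 1]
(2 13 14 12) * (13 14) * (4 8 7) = (2 14 12)(4 8 7) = [0, 1, 14, 3, 8, 5, 6, 4, 7, 9, 10, 11, 2, 13, 12]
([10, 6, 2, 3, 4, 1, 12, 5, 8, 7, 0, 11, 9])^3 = (0 10)(1 9)(5 12)(6 7)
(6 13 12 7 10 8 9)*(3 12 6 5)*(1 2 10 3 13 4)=(1 2 10 8 9 5 13 6 4)(3 12 7)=[0, 2, 10, 12, 1, 13, 4, 3, 9, 5, 8, 11, 7, 6]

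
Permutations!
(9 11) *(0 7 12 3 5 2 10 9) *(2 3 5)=(0 7 12 5 3 2 10 9 11)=[7, 1, 10, 2, 4, 3, 6, 12, 8, 11, 9, 0, 5]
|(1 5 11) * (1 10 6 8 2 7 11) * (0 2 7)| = 10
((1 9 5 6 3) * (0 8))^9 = (0 8)(1 3 6 5 9)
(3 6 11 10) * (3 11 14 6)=(6 14)(10 11)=[0, 1, 2, 3, 4, 5, 14, 7, 8, 9, 11, 10, 12, 13, 6]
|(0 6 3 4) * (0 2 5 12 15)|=|(0 6 3 4 2 5 12 15)|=8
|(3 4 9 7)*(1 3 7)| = |(1 3 4 9)| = 4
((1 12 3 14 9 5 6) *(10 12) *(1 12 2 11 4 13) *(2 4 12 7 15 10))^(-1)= (1 13 4 10 15 7 6 5 9 14 3 12 11 2)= ((1 2 11 12 3 14 9 5 6 7 15 10 4 13))^(-1)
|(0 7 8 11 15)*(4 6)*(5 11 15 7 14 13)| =8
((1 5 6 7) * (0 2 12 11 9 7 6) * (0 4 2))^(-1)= (1 7 9 11 12 2 4 5)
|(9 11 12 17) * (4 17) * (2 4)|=6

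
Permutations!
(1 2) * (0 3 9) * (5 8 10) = (0 3 9)(1 2)(5 8 10) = [3, 2, 1, 9, 4, 8, 6, 7, 10, 0, 5]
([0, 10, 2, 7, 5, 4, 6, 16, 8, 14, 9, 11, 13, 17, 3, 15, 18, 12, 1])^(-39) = (1 10 9 14 3 7 16 18)(4 5)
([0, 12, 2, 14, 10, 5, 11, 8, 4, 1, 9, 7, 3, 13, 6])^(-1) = [0, 9, 2, 12, 8, 5, 14, 11, 7, 10, 4, 6, 1, 13, 3]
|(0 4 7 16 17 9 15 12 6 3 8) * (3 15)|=24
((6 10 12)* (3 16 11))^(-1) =((3 16 11)(6 10 12))^(-1) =(3 11 16)(6 12 10)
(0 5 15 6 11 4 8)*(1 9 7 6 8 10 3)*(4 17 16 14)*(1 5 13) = (0 13 1 9 7 6 11 17 16 14 4 10 3 5 15 8) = [13, 9, 2, 5, 10, 15, 11, 6, 0, 7, 3, 17, 12, 1, 4, 8, 14, 16]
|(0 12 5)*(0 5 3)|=3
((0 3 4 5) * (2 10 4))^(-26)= (0 4 2)(3 5 10)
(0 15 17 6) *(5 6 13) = (0 15 17 13 5 6) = [15, 1, 2, 3, 4, 6, 0, 7, 8, 9, 10, 11, 12, 5, 14, 17, 16, 13]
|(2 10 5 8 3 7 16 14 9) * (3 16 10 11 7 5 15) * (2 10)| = 24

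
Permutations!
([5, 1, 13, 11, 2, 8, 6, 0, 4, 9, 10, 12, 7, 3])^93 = (0 4 3 7 8 13 12 5 2 11)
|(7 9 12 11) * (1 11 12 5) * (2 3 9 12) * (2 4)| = 9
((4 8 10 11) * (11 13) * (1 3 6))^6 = (4 8 10 13 11)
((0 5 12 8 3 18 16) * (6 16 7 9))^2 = ((0 5 12 8 3 18 7 9 6 16))^2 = (0 12 3 7 6)(5 8 18 9 16)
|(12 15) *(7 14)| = |(7 14)(12 15)| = 2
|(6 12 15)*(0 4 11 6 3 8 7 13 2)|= |(0 4 11 6 12 15 3 8 7 13 2)|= 11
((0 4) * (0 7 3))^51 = (0 3 7 4)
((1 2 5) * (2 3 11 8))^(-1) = ((1 3 11 8 2 5))^(-1) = (1 5 2 8 11 3)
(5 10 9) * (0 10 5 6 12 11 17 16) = (0 10 9 6 12 11 17 16) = [10, 1, 2, 3, 4, 5, 12, 7, 8, 6, 9, 17, 11, 13, 14, 15, 0, 16]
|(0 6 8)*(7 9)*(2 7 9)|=|(9)(0 6 8)(2 7)|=6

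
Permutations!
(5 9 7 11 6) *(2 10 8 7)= (2 10 8 7 11 6 5 9)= [0, 1, 10, 3, 4, 9, 5, 11, 7, 2, 8, 6]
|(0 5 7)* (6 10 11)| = 3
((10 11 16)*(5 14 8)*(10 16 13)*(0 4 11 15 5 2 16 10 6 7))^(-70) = (16)(0 11 6)(4 13 7)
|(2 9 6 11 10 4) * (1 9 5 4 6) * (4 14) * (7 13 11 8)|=12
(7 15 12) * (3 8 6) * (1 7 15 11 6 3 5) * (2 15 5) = (1 7 11 6 2 15 12 5)(3 8) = [0, 7, 15, 8, 4, 1, 2, 11, 3, 9, 10, 6, 5, 13, 14, 12]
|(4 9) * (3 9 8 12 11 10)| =7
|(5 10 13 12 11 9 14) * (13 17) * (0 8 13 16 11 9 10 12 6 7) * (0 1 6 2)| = |(0 8 13 2)(1 6 7)(5 12 9 14)(10 17 16 11)| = 12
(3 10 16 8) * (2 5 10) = (2 5 10 16 8 3) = [0, 1, 5, 2, 4, 10, 6, 7, 3, 9, 16, 11, 12, 13, 14, 15, 8]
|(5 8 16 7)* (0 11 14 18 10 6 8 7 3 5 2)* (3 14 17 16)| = |(0 11 17 16 14 18 10 6 8 3 5 7 2)| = 13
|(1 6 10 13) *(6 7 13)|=6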